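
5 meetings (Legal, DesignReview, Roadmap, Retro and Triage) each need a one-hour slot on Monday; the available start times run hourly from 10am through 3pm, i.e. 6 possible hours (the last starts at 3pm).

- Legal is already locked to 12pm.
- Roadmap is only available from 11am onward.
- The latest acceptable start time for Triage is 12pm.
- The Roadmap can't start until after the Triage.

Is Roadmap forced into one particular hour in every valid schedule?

No

Roadmap can be 11am (e.g. Triage=10am; DesignReview=10am; Roadmap=11am; Retro=10am; Legal=12pm) or 12pm (e.g. Roadmap -> 12pm, DesignReview -> 10am, Retro -> 10am, Legal -> 12pm, Triage -> 10am).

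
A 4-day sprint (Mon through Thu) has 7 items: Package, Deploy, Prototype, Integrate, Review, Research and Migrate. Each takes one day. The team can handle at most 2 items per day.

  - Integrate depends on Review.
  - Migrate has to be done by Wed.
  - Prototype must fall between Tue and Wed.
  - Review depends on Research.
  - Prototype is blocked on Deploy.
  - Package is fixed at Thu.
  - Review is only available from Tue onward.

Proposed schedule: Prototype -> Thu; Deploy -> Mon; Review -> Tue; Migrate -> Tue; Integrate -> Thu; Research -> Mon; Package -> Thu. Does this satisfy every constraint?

No — it violates: The team can handle at most 2 items per day

Prototype is blocked on Deploy — holds.
Integrate depends on Review — holds.
Review depends on Research — holds.
Review is only available from Tue onward — holds.
Prototype must fall between Tue and Wed — violated.
Migrate has to be done by Wed — holds.
Package is fixed at Thu — holds.
The team can handle at most 2 items per day — violated.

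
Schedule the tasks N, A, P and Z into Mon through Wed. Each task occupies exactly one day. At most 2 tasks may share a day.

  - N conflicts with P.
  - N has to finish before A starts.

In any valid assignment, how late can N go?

Downstream work caps N at Tue.
N at Tue is achievable: P=Mon; Z=Mon; N=Tue; A=Wed.

Tue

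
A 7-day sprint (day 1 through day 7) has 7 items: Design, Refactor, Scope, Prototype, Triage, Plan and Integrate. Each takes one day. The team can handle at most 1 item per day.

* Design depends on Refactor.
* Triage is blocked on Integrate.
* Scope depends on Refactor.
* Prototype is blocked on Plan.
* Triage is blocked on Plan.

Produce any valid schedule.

Plan in day 2, Scope in day 6, Triage in day 4, Prototype in day 7, Design in day 5, Integrate in day 3, Refactor in day 1

Checking: Refactor(day 1) before Scope(day 6); Plan(day 2) before Triage(day 4); Plan(day 2) before Prototype(day 7); Refactor(day 1) before Design(day 5); Integrate(day 3) before Triage(day 4); max 1 per day (cap 1).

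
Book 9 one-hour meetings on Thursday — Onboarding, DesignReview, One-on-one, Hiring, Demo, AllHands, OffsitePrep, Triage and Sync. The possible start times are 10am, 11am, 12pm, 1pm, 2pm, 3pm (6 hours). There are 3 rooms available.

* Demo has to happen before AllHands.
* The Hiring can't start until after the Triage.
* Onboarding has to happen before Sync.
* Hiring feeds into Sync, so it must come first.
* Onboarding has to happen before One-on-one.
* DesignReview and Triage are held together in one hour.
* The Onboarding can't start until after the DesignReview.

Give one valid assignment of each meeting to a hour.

Hiring -> 11am; Sync -> 12pm; Demo -> 10am; Triage -> 10am; Onboarding -> 11am; OffsitePrep -> 12pm; DesignReview -> 10am; One-on-one -> 12pm; AllHands -> 11am

Checking: Onboarding(11am) before Sync(12pm); Hiring(11am) before Sync(12pm); DesignReview(10am) before Onboarding(11am); Onboarding(11am) before One-on-one(12pm); Triage(10am) before Hiring(11am); Demo(10am) before AllHands(11am); DesignReview = Triage = 10am; max 3 per hour (cap 3).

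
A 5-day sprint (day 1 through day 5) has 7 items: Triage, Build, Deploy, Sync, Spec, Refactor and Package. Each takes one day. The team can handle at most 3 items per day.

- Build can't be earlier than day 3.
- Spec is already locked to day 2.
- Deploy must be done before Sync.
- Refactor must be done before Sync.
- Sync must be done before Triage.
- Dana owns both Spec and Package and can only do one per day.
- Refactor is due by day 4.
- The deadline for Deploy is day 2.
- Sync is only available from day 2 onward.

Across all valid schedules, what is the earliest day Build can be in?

day 3

Build is available from day 3.
Build at day 3 is achievable: Spec -> day 2, Deploy -> day 1, Sync -> day 2, Build -> day 3, Triage -> day 3, Package -> day 1, Refactor -> day 1.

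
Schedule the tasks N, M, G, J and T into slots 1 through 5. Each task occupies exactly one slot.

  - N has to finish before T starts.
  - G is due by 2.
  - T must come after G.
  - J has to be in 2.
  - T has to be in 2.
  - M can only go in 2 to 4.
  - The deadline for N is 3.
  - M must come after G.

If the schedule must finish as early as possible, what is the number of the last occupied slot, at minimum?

2

The precedence chain requires at least 2 distinct slots.
2 works (last occupied slot: 2): for example T=2; N=1; G=1; M=2; J=2.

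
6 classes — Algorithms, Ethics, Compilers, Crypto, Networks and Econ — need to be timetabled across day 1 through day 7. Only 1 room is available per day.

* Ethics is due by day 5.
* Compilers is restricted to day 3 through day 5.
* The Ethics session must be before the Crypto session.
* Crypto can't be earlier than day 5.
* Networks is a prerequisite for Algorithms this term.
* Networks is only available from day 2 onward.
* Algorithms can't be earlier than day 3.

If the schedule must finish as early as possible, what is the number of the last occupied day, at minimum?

day 6

The precedence chain requires at least 2 distinct days.
With at most 1 per day and 6 classes, at least 6 days are needed.
Crypto can't be placed before day 5, so the schedule must run through at least day 5.
6 works (last occupied day: day 6): for example Networks=day 2, Econ=day 6, Algorithms=day 4, Ethics=day 1, Compilers=day 3, Crypto=day 5.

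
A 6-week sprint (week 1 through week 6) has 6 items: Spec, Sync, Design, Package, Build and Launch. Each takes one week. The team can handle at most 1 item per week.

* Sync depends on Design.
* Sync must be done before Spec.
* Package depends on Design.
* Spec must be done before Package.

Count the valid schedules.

30

Splitting on Spec: it can be week 3 (6), week 4 (12), week 5 (12). Listing each branch's schedules as (Sync, Design, Package, Build, Launch) by week number:
Spec=week 3: (2,1,4,5,6) (2,1,4,6,5) (2,1,5,4,6) (2,1,5,6,4) (2,1,6,4,5) (2,1,6,5,4) — 6.
Spec=week 4: (2,1,5,3,6) (2,1,5,6,3) (2,1,6,3,5) (2,1,6,5,3) (3,1,5,2,6) (3,1,5,6,2) (3,1,6,2,5) (3,1,6,5,2) (3,2,5,1,6) (3,2,5,6,1) (3,2,6,1,5) (3,2,6,5,1) — 12.
Spec=week 5: (2,1,6,3,4) (2,1,6,4,3) (3,1,6,2,4) (3,1,6,4,2) (3,2,6,1,4) (3,2,6,4,1) (4,1,6,2,3) (4,1,6,3,2) (4,2,6,1,3) (4,2,6,3,1) (4,3,6,1,2) (4,3,6,2,1) — 12.
Summing: 6 + 12 + 12 = 30.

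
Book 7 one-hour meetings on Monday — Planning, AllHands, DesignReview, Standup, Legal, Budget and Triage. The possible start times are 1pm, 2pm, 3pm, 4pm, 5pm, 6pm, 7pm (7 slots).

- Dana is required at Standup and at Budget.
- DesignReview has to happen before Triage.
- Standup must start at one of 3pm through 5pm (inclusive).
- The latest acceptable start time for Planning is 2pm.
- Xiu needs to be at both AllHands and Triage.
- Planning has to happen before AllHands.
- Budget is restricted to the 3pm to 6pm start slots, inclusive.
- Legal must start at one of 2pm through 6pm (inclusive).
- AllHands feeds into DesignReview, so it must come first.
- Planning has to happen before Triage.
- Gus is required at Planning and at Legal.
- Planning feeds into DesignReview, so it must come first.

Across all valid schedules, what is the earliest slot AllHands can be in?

2pm

Precedence pushes AllHands to at least 2pm; downstream work caps AllHands at 5pm.
AllHands at 2pm is achievable: Triage -> 4pm; AllHands -> 2pm; Standup -> 3pm; Planning -> 1pm; Legal -> 2pm; Budget -> 4pm; DesignReview -> 3pm.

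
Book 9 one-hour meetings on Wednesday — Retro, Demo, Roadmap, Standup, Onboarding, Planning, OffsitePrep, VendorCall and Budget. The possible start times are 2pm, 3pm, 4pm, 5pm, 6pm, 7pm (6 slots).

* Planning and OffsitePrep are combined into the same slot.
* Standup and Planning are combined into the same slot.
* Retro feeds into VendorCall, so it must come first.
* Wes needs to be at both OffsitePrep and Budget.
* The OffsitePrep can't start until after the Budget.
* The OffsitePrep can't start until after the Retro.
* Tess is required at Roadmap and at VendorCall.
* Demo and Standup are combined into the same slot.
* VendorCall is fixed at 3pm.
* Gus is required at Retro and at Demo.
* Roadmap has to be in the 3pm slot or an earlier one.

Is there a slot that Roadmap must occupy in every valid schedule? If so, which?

2pm

Roadmap's window is 2pm–3pm.
VendorCall is fixed at 3pm, and Roadmap can't share a slot with VendorCall.
So Roadmap must be 2pm.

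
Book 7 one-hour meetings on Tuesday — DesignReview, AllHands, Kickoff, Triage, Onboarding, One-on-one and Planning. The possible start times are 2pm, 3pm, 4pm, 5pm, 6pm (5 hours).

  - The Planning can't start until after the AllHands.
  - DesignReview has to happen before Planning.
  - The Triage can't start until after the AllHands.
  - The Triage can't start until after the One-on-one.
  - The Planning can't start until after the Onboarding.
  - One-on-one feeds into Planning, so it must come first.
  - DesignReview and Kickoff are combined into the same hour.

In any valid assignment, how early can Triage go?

Precedence pushes Triage to at least 3pm.
Triage at 3pm is achievable: Onboarding in 2pm; Triage in 3pm; One-on-one in 2pm; Planning in 3pm; DesignReview in 2pm; AllHands in 2pm; Kickoff in 2pm.

3pm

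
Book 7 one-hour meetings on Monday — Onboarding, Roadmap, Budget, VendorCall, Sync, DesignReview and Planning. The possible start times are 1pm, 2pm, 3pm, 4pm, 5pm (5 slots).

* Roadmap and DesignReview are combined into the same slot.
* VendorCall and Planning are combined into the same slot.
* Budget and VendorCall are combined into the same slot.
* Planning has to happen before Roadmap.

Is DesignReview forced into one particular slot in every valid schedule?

No

DesignReview can be 2pm (e.g. Roadmap -> 2pm, Sync -> 1pm, DesignReview -> 2pm, Planning -> 1pm, Onboarding -> 1pm, Budget -> 1pm, VendorCall -> 1pm) or 3pm (e.g. Planning in 1pm; Sync in 1pm; VendorCall in 1pm; Roadmap in 3pm; Onboarding in 1pm; Budget in 1pm; DesignReview in 3pm).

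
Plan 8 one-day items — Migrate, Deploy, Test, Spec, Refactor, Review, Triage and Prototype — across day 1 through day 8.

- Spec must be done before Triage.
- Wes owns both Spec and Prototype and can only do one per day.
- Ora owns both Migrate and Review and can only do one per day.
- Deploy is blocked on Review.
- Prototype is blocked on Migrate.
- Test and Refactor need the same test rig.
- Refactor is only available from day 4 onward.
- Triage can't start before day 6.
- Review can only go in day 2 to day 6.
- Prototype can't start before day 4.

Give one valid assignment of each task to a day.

Test=day 1, Prototype=day 4, Deploy=day 3, Migrate=day 1, Review=day 2, Refactor=day 4, Spec=day 1, Triage=day 6

Checking: Spec(day 1) before Triage(day 6); Migrate(day 1) before Prototype(day 4); Review(day 2) before Deploy(day 3); Test(day 1) != Refactor(day 4); Migrate(day 1) != Review(day 2); Spec(day 1) != Prototype(day 4); Triage=day 6 in [day 6,day 8]; Prototype=day 4 in [day 4,day 8]; Refactor=day 4 in [day 4,day 8]; Review=day 2 in [day 2,day 6].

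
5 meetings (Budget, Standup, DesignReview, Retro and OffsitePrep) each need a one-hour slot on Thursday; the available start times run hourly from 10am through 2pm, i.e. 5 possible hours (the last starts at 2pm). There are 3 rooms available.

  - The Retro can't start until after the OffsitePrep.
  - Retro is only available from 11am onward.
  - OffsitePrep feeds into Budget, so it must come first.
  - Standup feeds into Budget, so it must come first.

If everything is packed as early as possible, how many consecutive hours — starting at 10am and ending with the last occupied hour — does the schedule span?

2

The precedence chain requires at least 2 distinct hours.
With at most 3 per hour and 5 meetings, at least 2 hours are needed.
2 works (last occupied hour: 11am): for example OffsitePrep in 10am, Retro in 11am, Budget in 11am, Standup in 10am, DesignReview in 10am.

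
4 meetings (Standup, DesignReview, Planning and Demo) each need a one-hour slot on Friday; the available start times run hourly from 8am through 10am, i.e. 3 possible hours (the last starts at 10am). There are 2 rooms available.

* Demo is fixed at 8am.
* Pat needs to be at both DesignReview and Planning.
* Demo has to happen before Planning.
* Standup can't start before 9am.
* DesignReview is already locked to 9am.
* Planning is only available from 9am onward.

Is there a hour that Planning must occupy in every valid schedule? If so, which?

10am

Planning's window is 9am–10am.
DesignReview is fixed at 9am, and Planning can't share a hour with DesignReview.
So Planning must be 10am.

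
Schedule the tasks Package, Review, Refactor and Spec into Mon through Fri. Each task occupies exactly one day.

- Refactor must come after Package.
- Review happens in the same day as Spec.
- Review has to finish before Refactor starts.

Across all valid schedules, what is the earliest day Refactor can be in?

Precedence pushes Refactor to at least Tue.
Refactor at Tue is achievable: Refactor in Tue, Spec in Mon, Package in Mon, Review in Mon.

Tue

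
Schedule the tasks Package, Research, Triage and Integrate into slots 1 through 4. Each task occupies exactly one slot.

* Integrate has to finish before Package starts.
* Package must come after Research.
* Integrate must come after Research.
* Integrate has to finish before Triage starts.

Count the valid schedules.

6

Splitting on Package: it can be 3 (2), 4 (4). Listing each branch's schedules as (Research, Triage, Integrate):
Package=3: (1,3,2) (1,4,2) — 2.
Package=4: (1,3,2) (1,4,2) (1,4,3) (2,4,3) — 4.
Summing: 2 + 4 = 6.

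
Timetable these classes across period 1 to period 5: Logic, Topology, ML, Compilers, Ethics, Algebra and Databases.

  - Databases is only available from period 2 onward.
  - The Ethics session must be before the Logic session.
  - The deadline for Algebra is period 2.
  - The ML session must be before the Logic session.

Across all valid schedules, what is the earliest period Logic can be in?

period 2

Precedence pushes Logic to at least period 2.
Logic at period 2 is achievable: Algebra -> period 1, Logic -> period 2, ML -> period 1, Compilers -> period 1, Ethics -> period 1, Databases -> period 2, Topology -> period 1.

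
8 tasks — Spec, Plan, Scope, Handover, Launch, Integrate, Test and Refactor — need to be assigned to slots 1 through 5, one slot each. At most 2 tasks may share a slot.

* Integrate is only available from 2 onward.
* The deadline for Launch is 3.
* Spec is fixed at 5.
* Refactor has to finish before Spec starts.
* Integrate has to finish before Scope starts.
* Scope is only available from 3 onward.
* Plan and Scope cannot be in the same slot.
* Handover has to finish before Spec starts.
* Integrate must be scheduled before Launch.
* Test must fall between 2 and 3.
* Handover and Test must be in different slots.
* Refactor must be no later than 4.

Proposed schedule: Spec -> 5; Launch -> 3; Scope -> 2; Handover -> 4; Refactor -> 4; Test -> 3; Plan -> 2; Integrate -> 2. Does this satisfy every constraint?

Integrate is only available from 2 onward — holds.
Scope is only available from 3 onward — violated.
Plan and Scope cannot be in the same slot — violated.
Integrate must be scheduled before Launch — holds.
At most 2 tasks may share a slot — violated.
The deadline for Launch is 3 — holds.
Integrate has to finish before Scope starts — violated.
Refactor has to finish before Spec starts — holds.
Test must fall between 2 and 3 — holds.
Refactor must be no later than 4 — holds.
Handover has to finish before Spec starts — holds.
Handover and Test must be in different slots — holds.
Spec is fixed at 5 — holds.

No — it violates: Plan and Scope cannot be in the same slot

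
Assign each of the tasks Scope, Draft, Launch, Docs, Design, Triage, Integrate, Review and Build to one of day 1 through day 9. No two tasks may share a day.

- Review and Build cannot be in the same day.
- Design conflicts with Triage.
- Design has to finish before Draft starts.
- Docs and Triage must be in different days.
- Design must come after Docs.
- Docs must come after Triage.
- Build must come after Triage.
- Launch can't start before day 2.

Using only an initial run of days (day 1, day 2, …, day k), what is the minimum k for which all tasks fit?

9

The precedence chain requires at least 4 distinct days.
With at most 1 per day and 9 tasks, at least 9 days are needed.
9 works (last occupied day: day 9): for example Draft -> day 5; Docs -> day 3; Integrate -> day 8; Design -> day 4; Review -> day 9; Triage -> day 1; Launch -> day 2; Build -> day 6; Scope -> day 7.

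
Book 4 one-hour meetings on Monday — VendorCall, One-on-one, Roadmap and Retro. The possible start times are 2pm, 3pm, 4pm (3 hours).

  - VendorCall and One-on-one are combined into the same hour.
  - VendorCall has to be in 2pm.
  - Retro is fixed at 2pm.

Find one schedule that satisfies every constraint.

Retro=2pm; One-on-one=2pm; VendorCall=2pm; Roadmap=2pm

Checking: VendorCall = One-on-one = 2pm; Retro=2pm in [2pm,2pm]; VendorCall=2pm in [2pm,2pm].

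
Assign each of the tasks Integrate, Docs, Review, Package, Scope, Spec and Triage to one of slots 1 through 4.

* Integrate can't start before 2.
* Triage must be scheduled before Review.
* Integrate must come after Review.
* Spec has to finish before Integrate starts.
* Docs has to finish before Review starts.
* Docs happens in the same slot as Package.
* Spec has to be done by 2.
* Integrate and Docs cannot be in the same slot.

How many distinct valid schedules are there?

48

Splitting on Integrate: it can be 3 (8), 4 (40). Listing each branch's schedules as (Docs, Review, Package, Scope, Spec, Triage):
Integrate=3: (1,2,1,1,1,1) (1,2,1,1,2,1) (1,2,1,2,1,1) (1,2,1,2,2,1) (1,2,1,3,1,1) (1,2,1,3,2,1) (1,2,1,4,1,1) (1,2,1,4,2,1) — 8.
Integrate=4: (1,2,1,1,1,1) (1,2,1,1,2,1) (1,2,1,2,1,1) (1,2,1,2,2,1) (1,2,1,3,1,1) (1,2,1,3,2,1) (1,2,1,4,1,1) (1,2,1,4,2,1) (1,3,1,1,1,1) (1,3,1,1,1,2) (1,3,1,1,2,1) (1,3,1,1,2,2) (1,3,1,2,1,1) (1,3,1,2,1,2) (1,3,1,2,2,1) (1,3,1,2,2,2) (1,3,1,3,1,1) (1,3,1,3,1,2) (1,3,1,3,2,1) (1,3,1,3,2,2) (1,3,1,4,1,1) (1,3,1,4,1,2) (1,3,1,4,2,1) (1,3,1,4,2,2) (2,3,2,1,1,1) (2,3,2,1,1,2) (2,3,2,1,2,1) (2,3,2,1,2,2) (2,3,2,2,1,1) (2,3,2,2,1,2) (2,3,2,2,2,1) (2,3,2,2,2,2) (2,3,2,3,1,1) (2,3,2,3,1,2) (2,3,2,3,2,1) (2,3,2,3,2,2) (2,3,2,4,1,1) (2,3,2,4,1,2) (2,3,2,4,2,1) (2,3,2,4,2,2) — 40.
Summing: 8 + 40 = 48.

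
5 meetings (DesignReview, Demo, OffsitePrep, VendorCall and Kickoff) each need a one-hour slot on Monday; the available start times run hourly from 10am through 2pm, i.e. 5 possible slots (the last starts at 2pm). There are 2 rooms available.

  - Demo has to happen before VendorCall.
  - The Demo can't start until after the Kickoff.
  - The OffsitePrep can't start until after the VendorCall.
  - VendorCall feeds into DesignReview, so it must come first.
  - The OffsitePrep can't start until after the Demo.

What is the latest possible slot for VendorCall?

1pm

Precedence pushes VendorCall to at least 12pm; downstream work caps VendorCall at 1pm.
VendorCall at 1pm is achievable: DesignReview in 2pm, VendorCall in 1pm, Demo in 11am, Kickoff in 10am, OffsitePrep in 2pm.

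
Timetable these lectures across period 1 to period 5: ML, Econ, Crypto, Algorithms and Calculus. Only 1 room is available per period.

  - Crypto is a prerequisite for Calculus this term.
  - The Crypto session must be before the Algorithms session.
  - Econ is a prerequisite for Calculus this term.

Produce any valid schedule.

Algorithms=period 4, Econ=period 2, ML=period 5, Crypto=period 1, Calculus=period 3

Checking: Crypto(period 1) before Calculus(period 3); Econ(period 2) before Calculus(period 3); Crypto(period 1) before Algorithms(period 4); max 1 per period (cap 1).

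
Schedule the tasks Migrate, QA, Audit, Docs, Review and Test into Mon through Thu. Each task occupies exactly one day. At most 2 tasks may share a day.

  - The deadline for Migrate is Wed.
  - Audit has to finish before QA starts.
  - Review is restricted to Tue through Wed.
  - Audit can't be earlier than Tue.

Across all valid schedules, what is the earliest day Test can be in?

Mon

Test at Mon is achievable: Migrate=Mon; Audit=Tue; QA=Wed; Test=Mon; Review=Tue; Docs=Wed.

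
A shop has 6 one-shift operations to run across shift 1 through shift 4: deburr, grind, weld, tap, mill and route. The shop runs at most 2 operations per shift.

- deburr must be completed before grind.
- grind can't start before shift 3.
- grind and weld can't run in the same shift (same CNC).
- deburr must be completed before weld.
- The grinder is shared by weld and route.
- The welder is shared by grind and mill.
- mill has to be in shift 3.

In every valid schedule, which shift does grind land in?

shift 4

grind's window is shift 3–shift 4.
mill is fixed at shift 3, and grind can't share a shift with mill.
So grind must be shift 4.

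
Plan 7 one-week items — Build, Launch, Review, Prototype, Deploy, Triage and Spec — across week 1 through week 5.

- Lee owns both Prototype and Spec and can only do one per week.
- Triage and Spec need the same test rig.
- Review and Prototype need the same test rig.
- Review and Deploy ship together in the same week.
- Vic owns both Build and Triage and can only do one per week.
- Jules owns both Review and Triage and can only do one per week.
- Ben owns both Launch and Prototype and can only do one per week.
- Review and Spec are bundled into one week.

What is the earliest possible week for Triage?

week 1

Triage at week 1 is achievable: Launch=week 1; Triage=week 1; Spec=week 2; Deploy=week 2; Build=week 2; Prototype=week 3; Review=week 2.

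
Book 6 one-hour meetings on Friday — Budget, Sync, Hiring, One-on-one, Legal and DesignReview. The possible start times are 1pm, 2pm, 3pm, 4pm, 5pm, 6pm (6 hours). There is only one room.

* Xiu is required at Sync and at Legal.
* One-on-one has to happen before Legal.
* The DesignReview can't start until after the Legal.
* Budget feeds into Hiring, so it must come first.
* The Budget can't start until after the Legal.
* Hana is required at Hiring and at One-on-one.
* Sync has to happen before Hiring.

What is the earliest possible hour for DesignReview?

3pm

Precedence pushes DesignReview to at least 3pm.
DesignReview at 3pm is achievable: Legal=2pm, Sync=5pm, One-on-one=1pm, DesignReview=3pm, Budget=4pm, Hiring=6pm.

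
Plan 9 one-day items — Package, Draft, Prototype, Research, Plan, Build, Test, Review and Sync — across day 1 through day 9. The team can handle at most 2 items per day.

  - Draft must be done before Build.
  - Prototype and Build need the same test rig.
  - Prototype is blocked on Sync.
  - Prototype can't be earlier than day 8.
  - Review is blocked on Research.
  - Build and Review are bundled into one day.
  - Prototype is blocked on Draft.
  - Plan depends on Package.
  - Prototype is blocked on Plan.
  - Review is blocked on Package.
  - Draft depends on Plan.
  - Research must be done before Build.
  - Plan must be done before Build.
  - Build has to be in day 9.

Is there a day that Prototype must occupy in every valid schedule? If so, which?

Prototype's window is day 8–day 9.
Build is fixed at day 9, and Prototype can't share a day with Build.
So Prototype must be day 8.

day 8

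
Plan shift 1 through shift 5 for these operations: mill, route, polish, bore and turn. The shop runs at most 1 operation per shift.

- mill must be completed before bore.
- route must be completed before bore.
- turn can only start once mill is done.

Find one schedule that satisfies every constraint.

mill in shift 1; bore in shift 3; turn in shift 4; route in shift 2; polish in shift 5

Checking: mill(shift 1) before bore(shift 3); route(shift 2) before bore(shift 3); mill(shift 1) before turn(shift 4); max 1 per shift (cap 1).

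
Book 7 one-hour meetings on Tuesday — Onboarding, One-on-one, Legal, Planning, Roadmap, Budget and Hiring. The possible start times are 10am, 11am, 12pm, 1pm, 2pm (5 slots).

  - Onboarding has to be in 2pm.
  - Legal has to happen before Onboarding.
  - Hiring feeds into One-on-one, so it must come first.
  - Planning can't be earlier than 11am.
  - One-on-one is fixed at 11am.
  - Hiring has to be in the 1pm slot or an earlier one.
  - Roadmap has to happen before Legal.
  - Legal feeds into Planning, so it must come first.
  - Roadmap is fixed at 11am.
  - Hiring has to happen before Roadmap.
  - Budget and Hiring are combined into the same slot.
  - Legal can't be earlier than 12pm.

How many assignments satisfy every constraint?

3

Enumerating: One-on-one in 11am; Budget in 10am; Hiring in 10am; Legal in 12pm; Roadmap in 11am; Onboarding in 2pm; Planning in 1pm | Planning=2pm; Legal=12pm; Budget=10am; One-on-one=11am; Hiring=10am; Onboarding=2pm; Roadmap=11am | Budget -> 10am; Onboarding -> 2pm; One-on-one -> 11am; Legal -> 1pm; Roadmap -> 11am; Planning -> 2pm; Hiring -> 10am.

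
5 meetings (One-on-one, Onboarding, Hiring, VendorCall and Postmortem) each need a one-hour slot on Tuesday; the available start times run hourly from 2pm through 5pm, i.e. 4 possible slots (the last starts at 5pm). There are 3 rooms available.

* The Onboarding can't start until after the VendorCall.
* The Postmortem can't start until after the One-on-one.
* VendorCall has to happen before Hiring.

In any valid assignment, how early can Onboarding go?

Precedence pushes Onboarding to at least 3pm.
Onboarding at 3pm is achievable: Postmortem -> 3pm; One-on-one -> 2pm; Hiring -> 3pm; VendorCall -> 2pm; Onboarding -> 3pm.

3pm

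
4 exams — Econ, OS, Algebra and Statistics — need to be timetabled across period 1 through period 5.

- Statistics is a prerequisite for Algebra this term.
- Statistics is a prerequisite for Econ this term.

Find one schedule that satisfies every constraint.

OS -> period 1, Econ -> period 2, Algebra -> period 2, Statistics -> period 1

Checking: Statistics(period 1) before Econ(period 2); Statistics(period 1) before Algebra(period 2).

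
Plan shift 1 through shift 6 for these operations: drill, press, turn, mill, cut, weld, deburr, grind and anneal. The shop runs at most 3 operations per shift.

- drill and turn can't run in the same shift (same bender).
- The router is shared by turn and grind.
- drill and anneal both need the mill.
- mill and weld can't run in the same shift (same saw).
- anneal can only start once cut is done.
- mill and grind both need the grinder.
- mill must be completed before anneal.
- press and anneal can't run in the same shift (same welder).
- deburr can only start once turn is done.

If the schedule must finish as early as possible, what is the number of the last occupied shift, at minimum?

The precedence chain requires at least 2 distinct shifts.
With at most 3 per shift and 9 operations, at least 3 shifts are needed.
3 works (last occupied shift: shift 3): for example anneal in shift 2, deburr in shift 2, turn in shift 1, press in shift 3, weld in shift 2, drill in shift 3, mill in shift 1, cut in shift 1, grind in shift 3.

3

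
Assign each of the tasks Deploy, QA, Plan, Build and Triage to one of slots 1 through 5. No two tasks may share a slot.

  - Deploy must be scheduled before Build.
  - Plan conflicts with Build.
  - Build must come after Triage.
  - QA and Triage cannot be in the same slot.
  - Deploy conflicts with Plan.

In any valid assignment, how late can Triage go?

4

Downstream work caps Triage at 4.
Triage at 4 is achievable: QA in 2; Triage in 4; Build in 5; Deploy in 1; Plan in 3.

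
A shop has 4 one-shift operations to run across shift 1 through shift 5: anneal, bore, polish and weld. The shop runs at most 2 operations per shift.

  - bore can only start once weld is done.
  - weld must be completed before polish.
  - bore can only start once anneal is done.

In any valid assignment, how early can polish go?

Precedence pushes polish to at least shift 2.
polish at shift 2 is achievable: anneal=shift 1, polish=shift 2, bore=shift 2, weld=shift 1.

shift 2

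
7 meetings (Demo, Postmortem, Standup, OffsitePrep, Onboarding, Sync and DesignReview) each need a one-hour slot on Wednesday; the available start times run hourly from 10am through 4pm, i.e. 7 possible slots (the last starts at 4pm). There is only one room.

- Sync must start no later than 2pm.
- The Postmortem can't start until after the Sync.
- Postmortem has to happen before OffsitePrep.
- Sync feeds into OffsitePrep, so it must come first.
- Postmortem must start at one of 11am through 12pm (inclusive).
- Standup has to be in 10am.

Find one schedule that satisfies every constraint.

Onboarding -> 3pm; Demo -> 2pm; DesignReview -> 4pm; Sync -> 11am; Postmortem -> 12pm; OffsitePrep -> 1pm; Standup -> 10am

Checking: Postmortem(12pm) before OffsitePrep(1pm); Sync(11am) before OffsitePrep(1pm); Sync(11am) before Postmortem(12pm); Postmortem=12pm in [11am,12pm]; Standup=10am in [10am,10am]; Sync=11am in [10am,2pm]; max 1 per slot (cap 1).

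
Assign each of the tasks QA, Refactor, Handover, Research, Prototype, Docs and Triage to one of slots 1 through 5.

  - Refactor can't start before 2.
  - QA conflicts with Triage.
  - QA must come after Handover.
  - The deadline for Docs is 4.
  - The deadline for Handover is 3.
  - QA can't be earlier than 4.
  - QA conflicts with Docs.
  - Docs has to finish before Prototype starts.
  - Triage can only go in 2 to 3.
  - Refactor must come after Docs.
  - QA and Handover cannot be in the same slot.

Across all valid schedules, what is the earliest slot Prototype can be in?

Precedence pushes Prototype to at least 2.
Prototype at 2 is achievable: Prototype in 2; Research in 1; Handover in 1; QA in 4; Triage in 2; Docs in 1; Refactor in 2.

2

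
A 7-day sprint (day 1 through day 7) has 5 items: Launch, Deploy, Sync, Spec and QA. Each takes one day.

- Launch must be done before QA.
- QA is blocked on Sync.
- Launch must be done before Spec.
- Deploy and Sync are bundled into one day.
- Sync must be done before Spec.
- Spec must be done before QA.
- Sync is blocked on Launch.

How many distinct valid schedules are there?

Splitting on Launch: it can be day 1 (20), day 2 (10), day 3 (4), day 4 (1). Listing each branch's schedules as (Deploy, Sync, Spec, QA) by day number:
Launch=day 1: (2,2,3,4) (2,2,3,5) (2,2,3,6) (2,2,3,7) (2,2,4,5) (2,2,4,6) (2,2,4,7) (2,2,5,6) (2,2,5,7) (2,2,6,7) (3,3,4,5) (3,3,4,6) (3,3,4,7) (3,3,5,6) (3,3,5,7) (3,3,6,7) (4,4,5,6) (4,4,5,7) (4,4,6,7) (5,5,6,7) — 20.
Launch=day 2: (3,3,4,5) (3,3,4,6) (3,3,4,7) (3,3,5,6) (3,3,5,7) (3,3,6,7) (4,4,5,6) (4,4,5,7) (4,4,6,7) (5,5,6,7) — 10.
Launch=day 3: (4,4,5,6) (4,4,5,7) (4,4,6,7) (5,5,6,7) — 4.
Launch=day 4: (5,5,6,7) — 1.
Summing: 20 + 10 + 4 + 1 = 35.

35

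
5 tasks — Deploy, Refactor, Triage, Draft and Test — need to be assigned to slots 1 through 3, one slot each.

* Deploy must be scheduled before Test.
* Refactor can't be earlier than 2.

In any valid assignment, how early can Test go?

Precedence pushes Test to at least 2.
Test at 2 is achievable: Refactor in 2; Triage in 1; Test in 2; Deploy in 1; Draft in 1.

2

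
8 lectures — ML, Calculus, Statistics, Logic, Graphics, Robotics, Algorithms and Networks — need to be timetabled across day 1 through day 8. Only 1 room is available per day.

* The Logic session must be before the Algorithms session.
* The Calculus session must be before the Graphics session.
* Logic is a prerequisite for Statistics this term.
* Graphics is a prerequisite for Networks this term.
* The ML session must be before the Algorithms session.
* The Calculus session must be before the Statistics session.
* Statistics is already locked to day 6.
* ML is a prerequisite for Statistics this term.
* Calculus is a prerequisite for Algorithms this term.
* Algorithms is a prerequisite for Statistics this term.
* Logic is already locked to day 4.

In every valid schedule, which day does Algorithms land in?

day 5

Logic is fixed at day 4 and must come before Algorithms, so Algorithms is at least day 5.
Statistics is fixed at day 6 and must come after Algorithms, so Algorithms is at most day 5.
So Algorithms must be day 5.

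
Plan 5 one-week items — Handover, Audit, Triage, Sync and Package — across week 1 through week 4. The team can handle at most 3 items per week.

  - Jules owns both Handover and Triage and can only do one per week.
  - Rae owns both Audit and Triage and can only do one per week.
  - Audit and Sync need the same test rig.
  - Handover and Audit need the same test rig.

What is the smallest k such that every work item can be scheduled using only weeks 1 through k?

With at most 3 per week and 5 work items, at least 2 weeks are needed.
Could 2 weeks be enough, i.e. nothing placed later than week 2? No: Handover, Audit and Triage must all be in different weeks (Handover/Audit can't share; Handover/Triage can't share; Audit/Triage can't share), but only 2 weeks are available: 3 work items can't fit in 2 distinct weeks.
So 2 weeks is not enough.
3 works (last occupied week: week 3): for example Triage=week 3, Sync=week 1, Package=week 1, Audit=week 2, Handover=week 1.

3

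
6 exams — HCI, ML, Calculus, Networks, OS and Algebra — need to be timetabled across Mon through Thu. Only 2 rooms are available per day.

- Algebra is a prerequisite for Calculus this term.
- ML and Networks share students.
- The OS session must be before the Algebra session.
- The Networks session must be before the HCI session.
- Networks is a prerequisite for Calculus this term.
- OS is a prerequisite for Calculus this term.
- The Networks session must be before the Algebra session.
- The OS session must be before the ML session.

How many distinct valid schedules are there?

29

Splitting on HCI: it can be Tue (9), Wed (10), Thu (10). Listing each branch's schedules as (ML, Calculus, Networks, OS, Algebra):
HCI=Tue: (Tue,Thu,Mon,Mon,Wed) (Wed,Wed,Mon,Mon,Tue) (Wed,Thu,Mon,Mon,Tue) (Wed,Thu,Mon,Mon,Wed) (Wed,Thu,Mon,Tue,Wed) (Thu,Wed,Mon,Mon,Tue) (Thu,Thu,Mon,Mon,Tue) (Thu,Thu,Mon,Mon,Wed) (Thu,Thu,Mon,Tue,Wed) — 9.
HCI=Wed: (Tue,Wed,Mon,Mon,Tue) (Tue,Thu,Mon,Mon,Tue) (Tue,Thu,Mon,Mon,Wed) (Wed,Thu,Mon,Mon,Tue) (Thu,Wed,Mon,Mon,Tue) (Thu,Thu,Mon,Mon,Tue) (Thu,Thu,Mon,Mon,Wed) (Thu,Thu,Mon,Tue,Wed) (Thu,Thu,Tue,Mon,Wed) (Thu,Thu,Tue,Tue,Wed) — 10.
HCI=Thu: (Tue,Wed,Mon,Mon,Tue) (Tue,Thu,Mon,Mon,Tue) (Tue,Thu,Mon,Mon,Wed) (Wed,Wed,Mon,Mon,Tue) (Wed,Thu,Mon,Mon,Tue) (Wed,Thu,Mon,Mon,Wed) (Wed,Thu,Mon,Tue,Wed) (Wed,Thu,Tue,Mon,Wed) (Wed,Thu,Tue,Tue,Wed) (Thu,Wed,Mon,Mon,Tue) — 10.
Summing: 9 + 10 + 10 = 29.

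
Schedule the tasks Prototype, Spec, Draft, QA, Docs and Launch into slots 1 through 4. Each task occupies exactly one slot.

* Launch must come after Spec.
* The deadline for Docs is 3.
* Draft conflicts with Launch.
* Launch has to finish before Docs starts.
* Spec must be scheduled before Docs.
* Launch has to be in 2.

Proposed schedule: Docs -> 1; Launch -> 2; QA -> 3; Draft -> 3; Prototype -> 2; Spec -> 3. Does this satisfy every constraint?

No — it violates: Spec must be scheduled before Docs

Launch must come after Spec — violated.
Spec must be scheduled before Docs — violated.
Draft conflicts with Launch — holds.
The deadline for Docs is 3 — holds.
Launch has to be in 2 — holds.
Launch has to finish before Docs starts — violated.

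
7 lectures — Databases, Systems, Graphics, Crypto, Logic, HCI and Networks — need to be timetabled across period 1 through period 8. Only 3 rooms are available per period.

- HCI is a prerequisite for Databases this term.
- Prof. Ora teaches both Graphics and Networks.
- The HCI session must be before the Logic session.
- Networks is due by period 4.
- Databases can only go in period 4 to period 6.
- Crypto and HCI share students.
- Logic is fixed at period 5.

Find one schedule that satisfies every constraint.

Graphics in period 2; Crypto in period 2; Databases in period 4; HCI in period 1; Networks in period 1; Logic in period 5; Systems in period 1

Checking: HCI(period 1) before Logic(period 5); HCI(period 1) before Databases(period 4); Graphics(period 2) != Networks(period 1); Crypto(period 2) != HCI(period 1); Networks=period 1 in [period 1,period 4]; Databases=period 4 in [period 4,period 6]; Logic=period 5 in [period 5,period 5]; max 3 per period (cap 3).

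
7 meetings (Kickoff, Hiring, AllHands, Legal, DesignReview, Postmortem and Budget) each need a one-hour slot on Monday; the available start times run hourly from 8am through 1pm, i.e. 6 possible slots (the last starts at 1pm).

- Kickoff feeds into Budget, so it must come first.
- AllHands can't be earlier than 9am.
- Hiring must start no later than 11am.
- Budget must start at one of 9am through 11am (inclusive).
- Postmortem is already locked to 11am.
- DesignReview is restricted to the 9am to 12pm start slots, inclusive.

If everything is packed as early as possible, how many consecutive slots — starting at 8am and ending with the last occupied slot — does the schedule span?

The precedence chain requires at least 2 distinct slots.
Postmortem can't be placed before 11am — that is slot 4 counting from 8am — so the schedule must run through at least 4 slots.
4 works (last occupied slot: 11am): for example Kickoff in 8am; Postmortem in 11am; Legal in 8am; Hiring in 8am; DesignReview in 9am; AllHands in 9am; Budget in 9am.

4 slots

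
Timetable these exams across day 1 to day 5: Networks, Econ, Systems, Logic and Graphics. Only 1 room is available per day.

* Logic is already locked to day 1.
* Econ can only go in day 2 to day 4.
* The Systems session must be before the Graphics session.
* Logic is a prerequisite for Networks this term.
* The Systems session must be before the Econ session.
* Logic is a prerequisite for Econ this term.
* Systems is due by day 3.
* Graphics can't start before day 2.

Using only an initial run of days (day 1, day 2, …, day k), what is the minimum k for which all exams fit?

5

The precedence chain requires at least 2 distinct days.
With at most 1 per day and 5 exams, at least 5 days are needed.
5 works (last occupied day: day 5): for example Systems -> day 2; Logic -> day 1; Networks -> day 5; Econ -> day 3; Graphics -> day 4.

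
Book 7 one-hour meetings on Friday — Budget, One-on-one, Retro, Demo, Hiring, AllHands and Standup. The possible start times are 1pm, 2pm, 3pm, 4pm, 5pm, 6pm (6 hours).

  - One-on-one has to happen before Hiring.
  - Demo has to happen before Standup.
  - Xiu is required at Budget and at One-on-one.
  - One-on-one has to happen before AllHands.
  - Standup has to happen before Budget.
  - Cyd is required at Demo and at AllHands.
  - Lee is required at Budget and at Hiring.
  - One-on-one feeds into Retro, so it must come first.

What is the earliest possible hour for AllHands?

Precedence pushes AllHands to at least 2pm.
AllHands at 2pm is achievable: Demo=1pm; Budget=3pm; Standup=2pm; AllHands=2pm; Hiring=2pm; Retro=2pm; One-on-one=1pm.

2pm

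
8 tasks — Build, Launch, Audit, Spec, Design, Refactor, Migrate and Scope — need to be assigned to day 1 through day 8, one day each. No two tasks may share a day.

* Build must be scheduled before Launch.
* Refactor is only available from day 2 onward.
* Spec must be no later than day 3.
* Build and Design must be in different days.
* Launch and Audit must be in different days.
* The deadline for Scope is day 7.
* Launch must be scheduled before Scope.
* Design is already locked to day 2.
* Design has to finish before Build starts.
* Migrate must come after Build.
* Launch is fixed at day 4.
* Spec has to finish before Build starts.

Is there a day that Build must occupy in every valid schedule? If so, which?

Design is fixed at day 2 and must come before Build, so Build is at least day 3.
Launch is fixed at day 4 and must come after Build, so Build is at most day 3.
So Build must be day 3.

day 3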